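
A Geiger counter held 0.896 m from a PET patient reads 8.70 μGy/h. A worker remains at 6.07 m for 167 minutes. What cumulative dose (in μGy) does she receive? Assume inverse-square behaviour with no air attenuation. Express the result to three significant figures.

0.528 μGy

Applying the 1/r² law, rate at 6.07 m:
8.70 × (0.896/6.07)² = 8.70 × 0.02179 = 0.1896 μGy/h.
Dose = rate × time = 0.1896 μGy/h × 2.783 h = 0.5277 μGy.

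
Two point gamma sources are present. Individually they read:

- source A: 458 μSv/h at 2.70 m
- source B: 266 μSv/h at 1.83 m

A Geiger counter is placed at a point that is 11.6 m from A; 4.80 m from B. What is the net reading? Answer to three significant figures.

63.5 μSv/h

Each source contributes Iᵢ·(dᵢ/rᵢ)²; contributions add.
A: 458 × (2.70/11.6)² = 24.81 μSv/h
B: 266 × (1.83/4.80)² = 38.66 μSv/h
Total = 24.81 + 38.66 = 63.47 μSv/h.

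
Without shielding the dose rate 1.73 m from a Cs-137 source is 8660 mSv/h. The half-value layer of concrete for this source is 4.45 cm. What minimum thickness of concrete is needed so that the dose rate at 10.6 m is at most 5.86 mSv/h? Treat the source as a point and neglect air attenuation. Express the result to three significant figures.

23.6 cm

At 10.6 m, distance alone gives 8660 × (1.73/10.6)² = 8660 × 0.02664 = 230.7 mSv/h.
Further attenuation needed: 230.7/5.86 = 39.37.
n = log₂(39.37) = 5.299 half-value layers.
Thickness = 5.299 × 4.45 cm = 23.58 cm.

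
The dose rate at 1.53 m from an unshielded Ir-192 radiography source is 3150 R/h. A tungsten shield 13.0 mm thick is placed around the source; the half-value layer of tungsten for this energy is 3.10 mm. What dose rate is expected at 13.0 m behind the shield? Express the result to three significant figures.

Distance alone: (1.53/13.0)² = 0.01385, so 3150 × 0.01385 = 43.63 R/h.
Shield: 13.0/3.10 = 4.194 half-value layers → attenuation 2^(−4.194) = 0.05464.
Combined: 43.63 × 0.05464 = 2.384 R/h.

2.38 R/h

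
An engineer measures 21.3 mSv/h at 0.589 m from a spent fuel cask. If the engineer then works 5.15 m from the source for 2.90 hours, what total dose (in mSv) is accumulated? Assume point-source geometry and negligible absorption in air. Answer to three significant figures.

Using I₁d₁² = I₂d₂², rate at 5.15 m:
21.3 × (0.589/5.15)² = 21.3 × 0.01308 = 0.2786 mSv/h.
Dose = rate × time = 0.2786 mSv/h × 2.900 h = 0.8079 mSv.

0.808 mSv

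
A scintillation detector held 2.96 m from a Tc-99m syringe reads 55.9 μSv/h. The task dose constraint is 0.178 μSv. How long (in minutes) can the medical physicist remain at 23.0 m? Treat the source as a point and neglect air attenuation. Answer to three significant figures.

Using I₁d₁² = I₂d₂², rate at 23.0 m:
(2.96/23.0)² = 0.01656, so 55.9 × 0.01656 = 0.9257 μSv/h.
Stay time = 0.178 μSv ÷ 0.9257 μSv/h = 0.1923 h = 11.54 min.

11.5 min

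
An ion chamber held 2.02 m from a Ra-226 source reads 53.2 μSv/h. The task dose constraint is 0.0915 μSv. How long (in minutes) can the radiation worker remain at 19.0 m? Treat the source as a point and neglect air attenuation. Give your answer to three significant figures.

9.13 min

Using I₁d₁² = I₂d₂², rate at 19.0 m:
53.2 × (2.02/19.0)² = 53.2 × 0.01130 = 0.6012 μSv/h.
Stay time = 0.0915 μSv ÷ 0.6012 μSv/h = 0.1522 h = 9.132 min.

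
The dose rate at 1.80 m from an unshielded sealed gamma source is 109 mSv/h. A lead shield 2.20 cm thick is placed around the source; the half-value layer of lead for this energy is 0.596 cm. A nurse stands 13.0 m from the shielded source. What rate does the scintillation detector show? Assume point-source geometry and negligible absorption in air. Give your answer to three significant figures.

0.162 mSv/h

Distance alone: (1.80/13.0)² = 0.01917, so 109 × 0.01917 = 2.090 mSv/h.
Shield: 2.20/0.596 = 3.691 half-value layers → attenuation 2^(−3.691) = 0.07743.
Combined: 2.090 × 0.07743 = 0.1618 mSv/h.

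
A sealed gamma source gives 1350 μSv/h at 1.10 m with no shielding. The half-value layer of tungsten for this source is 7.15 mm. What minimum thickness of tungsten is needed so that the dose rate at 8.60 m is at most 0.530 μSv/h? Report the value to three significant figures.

38.5 mm

At 8.60 m, distance alone gives (1.10/8.60)² = 0.01636, so 1350 × 0.01636 = 22.09 μSv/h.
Further attenuation needed: 22.09/0.530 = 41.68.
n = log₂(41.68) = 5.381 half-value layers.
Thickness = 5.381 × 7.15 mm = 38.47 mm.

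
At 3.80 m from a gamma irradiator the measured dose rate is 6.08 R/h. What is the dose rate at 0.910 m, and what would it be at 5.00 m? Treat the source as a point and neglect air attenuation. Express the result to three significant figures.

Since intensity falls as 1/r²,
At 0.910 m: 6.08 × (3.80/0.910)² = 6.08 × 17.44 = 106.0 R/h
At 5.00 m: (0.910/5.00)² = 0.03312, so 106.0 × 0.03312 = 3.511 R/h.

106 R/h; 3.51 R/h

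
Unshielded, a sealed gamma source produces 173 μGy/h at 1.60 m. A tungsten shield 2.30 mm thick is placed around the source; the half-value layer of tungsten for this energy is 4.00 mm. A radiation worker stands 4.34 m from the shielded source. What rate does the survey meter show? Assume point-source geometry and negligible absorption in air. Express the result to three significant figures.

15.8 μGy/h

Distance alone: (1.60/4.34)² = 0.1359, so 173 × 0.1359 = 23.51 μGy/h.
Shield: 2.30/4.00 = 0.5750 half-value layers → attenuation 2^(−0.5750) = 0.6713.
Combined: 23.51 × 0.6713 = 15.78 μGy/h.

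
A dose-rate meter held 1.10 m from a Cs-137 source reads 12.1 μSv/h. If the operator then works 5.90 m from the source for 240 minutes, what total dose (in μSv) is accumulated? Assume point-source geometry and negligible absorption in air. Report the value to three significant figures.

Intensity scales as (d₁/d₂)², so rate at 5.90 m:
12.1 × (1.10/5.90)² = 12.1 × 0.03476 = 0.4206 μSv/h.
Dose = rate × time = 0.4206 μSv/h × 4.000 h = 1.682 μSv.

1.68 μSv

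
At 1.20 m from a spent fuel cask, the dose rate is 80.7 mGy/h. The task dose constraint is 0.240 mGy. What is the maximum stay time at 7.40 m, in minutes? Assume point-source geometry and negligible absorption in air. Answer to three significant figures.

By the inverse-square law, rate at 7.40 m:
(1.20/7.40)² = 0.02630, so 80.7 × 0.02630 = 2.122 mGy/h.
Stay time = 0.240 mGy ÷ 2.122 mGy/h = 0.1131 h = 6.786 min.

6.79 min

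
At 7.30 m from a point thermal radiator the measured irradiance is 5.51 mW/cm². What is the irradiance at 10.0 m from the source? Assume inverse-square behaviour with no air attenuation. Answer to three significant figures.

By the inverse-square law, scaling from 7.30 m to 10.0 m:
(7.30/10.0)² = 0.5329, so 5.51 × 0.5329 = 2.936 mW/cm².

2.94 mW/cm²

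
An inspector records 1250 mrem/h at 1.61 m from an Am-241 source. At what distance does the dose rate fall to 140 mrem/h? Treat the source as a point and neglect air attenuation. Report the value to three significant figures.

4.81 m

Since intensity falls as 1/r², d₂ = d₁·√(I₁/I₂).
I₁/I₂ = 1250/140 = 8.929, so d₂ = 1.61 × √8.929 = 4.811 m.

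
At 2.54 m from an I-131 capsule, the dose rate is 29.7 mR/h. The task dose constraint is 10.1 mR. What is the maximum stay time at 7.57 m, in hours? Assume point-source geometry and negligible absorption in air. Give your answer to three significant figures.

Since intensity falls as 1/r², rate at 7.57 m:
29.7 × (2.54/7.57)² = 29.7 × 0.1126 = 3.344 mR/h.
Stay time = 10.1 mR ÷ 3.344 mR/h = 3.020 h.

3.02 h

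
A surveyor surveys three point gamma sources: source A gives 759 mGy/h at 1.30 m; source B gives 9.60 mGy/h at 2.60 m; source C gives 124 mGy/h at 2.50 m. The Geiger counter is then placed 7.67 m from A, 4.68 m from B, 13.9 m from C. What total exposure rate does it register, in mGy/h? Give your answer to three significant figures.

28.8 mGy/h

Each source contributes Iᵢ·(dᵢ/rᵢ)²; contributions add.
A: 759 × (1.30/7.67)² = 21.80 mGy/h
B: 9.60 × (2.60/4.68)² = 2.963 mGy/h
C: 124 × (2.50/13.9)² = 4.011 mGy/h
Total = 21.80 + 2.963 + 4.011 = 28.77 mGy/h.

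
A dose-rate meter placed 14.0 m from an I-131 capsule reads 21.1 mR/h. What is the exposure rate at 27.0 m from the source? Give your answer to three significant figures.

5.67 mR/h

Applying the 1/r² law, scaling from 14.0 m to 27.0 m:
21.1 × (14.0/27.0)² = 21.1 × 0.2689 = 5.674 mR/h.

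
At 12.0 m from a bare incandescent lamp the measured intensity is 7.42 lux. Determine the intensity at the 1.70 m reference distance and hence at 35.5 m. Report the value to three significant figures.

By the inverse-square law,
At 1.70 m: 7.42 × (12.0/1.70)² = 7.42 × 49.83 = 369.7 lux
At 35.5 m: (1.70/35.5)² = 0.002293, so 369.7 × 0.002293 = 0.8477 lux.

370 lux; 0.848 lux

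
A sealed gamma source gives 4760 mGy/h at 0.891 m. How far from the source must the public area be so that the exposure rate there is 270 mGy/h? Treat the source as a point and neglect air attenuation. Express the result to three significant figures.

3.74 m

Since intensity falls as 1/r², d₂ = d₁·√(I₁/I₂).
I₁/I₂ = 4760/270 = 17.63, so d₂ = 0.891 × √17.63 = 3.741 m.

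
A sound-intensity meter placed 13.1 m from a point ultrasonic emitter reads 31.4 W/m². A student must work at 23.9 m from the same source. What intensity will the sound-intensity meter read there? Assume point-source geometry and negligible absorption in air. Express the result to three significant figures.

Since intensity falls as 1/r², scaling from 13.1 m to 23.9 m:
(13.1/23.9)² = 0.3004, so 31.4 × 0.3004 = 9.433 W/m².

9.43 W/m²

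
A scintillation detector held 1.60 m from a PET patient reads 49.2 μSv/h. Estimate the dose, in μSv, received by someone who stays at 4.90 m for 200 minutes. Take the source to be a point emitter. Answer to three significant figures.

Since intensity falls as 1/r², rate at 4.90 m:
(1.60/4.90)² = 0.1066, so 49.2 × 0.1066 = 5.245 μSv/h.
Dose = rate × time = 5.245 μSv/h × 3.333 h = 17.48 μSv.

17.5 μSv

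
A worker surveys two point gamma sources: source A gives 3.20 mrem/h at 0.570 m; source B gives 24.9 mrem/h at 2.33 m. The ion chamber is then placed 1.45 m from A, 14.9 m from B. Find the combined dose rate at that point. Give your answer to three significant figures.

1.10 mrem/h

Each source contributes Iᵢ·(dᵢ/rᵢ)²; contributions add.
A: 3.20 × (0.570/1.45)² = 0.4945 mrem/h
B: 24.9 × (2.33/14.9)² = 0.6089 mrem/h
Total = 0.4945 + 0.6089 = 1.103 mrem/h.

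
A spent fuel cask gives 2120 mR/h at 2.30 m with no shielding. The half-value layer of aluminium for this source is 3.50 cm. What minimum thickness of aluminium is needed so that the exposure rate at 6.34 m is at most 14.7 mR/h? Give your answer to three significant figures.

14.9 cm

At 6.34 m, distance alone gives (2.30/6.34)² = 0.1316, so 2120 × 0.1316 = 279.0 mR/h.
Further attenuation needed: 279.0/14.7 = 18.98.
n = log₂(18.98) = 4.246 half-value layers.
Thickness = 4.246 × 3.50 cm = 14.86 cm.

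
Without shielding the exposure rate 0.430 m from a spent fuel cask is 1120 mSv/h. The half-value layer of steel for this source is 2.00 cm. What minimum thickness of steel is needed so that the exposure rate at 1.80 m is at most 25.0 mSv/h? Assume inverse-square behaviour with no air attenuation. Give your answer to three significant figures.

2.71 cm

At 1.80 m, distance alone gives 1120 × (0.430/1.80)² = 1120 × 0.05707 = 63.92 mSv/h.
Further attenuation needed: 63.92/25.0 = 2.557.
n = log₂(2.557) = 1.354 half-value layers.
Thickness = 1.354 × 2.00 cm = 2.708 cm.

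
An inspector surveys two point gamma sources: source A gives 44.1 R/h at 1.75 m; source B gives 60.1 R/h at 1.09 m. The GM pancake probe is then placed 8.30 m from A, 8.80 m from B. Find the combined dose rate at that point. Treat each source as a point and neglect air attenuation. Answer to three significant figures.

By superposition, sum each source's inverse-square contribution:
A: 44.1 × (1.75/8.30)² = 1.960 R/h
B: 60.1 × (1.09/8.80)² = 0.9221 R/h
Total = 1.960 + 0.9221 = 2.882 R/h.

2.88 R/h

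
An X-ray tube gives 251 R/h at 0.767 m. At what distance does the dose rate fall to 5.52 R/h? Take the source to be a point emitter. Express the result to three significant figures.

5.17 m

Using I₁d₁² = I₂d₂², d₂ = d₁·√(I₁/I₂).
I₁/I₂ = 251/5.52 = 45.47, so d₂ = 0.767 × √45.47 = 5.172 m.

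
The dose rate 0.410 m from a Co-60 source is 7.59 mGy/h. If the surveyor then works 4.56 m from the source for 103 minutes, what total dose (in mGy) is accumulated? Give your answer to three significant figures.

By the inverse-square law, rate at 4.56 m:
(0.410/4.56)² = 0.008084, so 7.59 × 0.008084 = 0.06136 mGy/h.
Dose = rate × time = 0.06136 mGy/h × 1.717 h = 0.1054 mGy.

0.105 mGy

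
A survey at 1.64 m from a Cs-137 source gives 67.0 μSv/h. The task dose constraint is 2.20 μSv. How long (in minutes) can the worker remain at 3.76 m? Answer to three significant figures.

Applying the 1/r² law, rate at 3.76 m:
67.0 × (1.64/3.76)² = 67.0 × 0.1902 = 12.74 μSv/h.
Stay time = 2.20 μSv ÷ 12.74 μSv/h = 0.1727 h = 10.36 min.

10.4 min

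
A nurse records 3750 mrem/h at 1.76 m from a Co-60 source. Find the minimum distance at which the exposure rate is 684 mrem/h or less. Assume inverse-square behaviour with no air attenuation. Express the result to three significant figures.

4.12 m

Using I₁d₁² = I₂d₂², d₂ = d₁·√(I₁/I₂).
I₁/I₂ = 3750/684 = 5.482, so d₂ = 1.76 × √5.482 = 4.121 m.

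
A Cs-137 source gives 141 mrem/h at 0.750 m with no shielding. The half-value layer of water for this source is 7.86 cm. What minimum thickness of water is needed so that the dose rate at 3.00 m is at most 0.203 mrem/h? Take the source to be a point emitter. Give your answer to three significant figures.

42.8 cm

At 3.00 m, distance alone gives (0.750/3.00)² = 0.06250, so 141 × 0.06250 = 8.812 mrem/h.
Further attenuation needed: 8.812/0.203 = 43.41.
n = log₂(43.41) = 5.440 half-value layers.
Thickness = 5.440 × 7.86 cm = 42.76 cm.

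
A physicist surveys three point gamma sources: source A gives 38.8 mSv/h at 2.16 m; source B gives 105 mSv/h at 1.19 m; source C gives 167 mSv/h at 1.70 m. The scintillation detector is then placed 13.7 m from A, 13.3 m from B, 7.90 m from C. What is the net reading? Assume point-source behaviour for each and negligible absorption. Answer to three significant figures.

By superposition, sum each source's inverse-square contribution:
A: 38.8 × (2.16/13.7)² = 0.9645 mSv/h
B: 105 × (1.19/13.3)² = 0.8406 mSv/h
C: 167 × (1.70/7.90)² = 7.733 mSv/h
Total = 0.9645 + 0.8406 + 7.733 = 9.538 mSv/h.

9.54 mSv/h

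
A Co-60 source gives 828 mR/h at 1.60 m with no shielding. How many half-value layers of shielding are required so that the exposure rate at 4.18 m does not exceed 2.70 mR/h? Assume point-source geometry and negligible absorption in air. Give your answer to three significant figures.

5.49 half-value layers

At 4.18 m, distance alone gives (1.60/4.18)² = 0.1465, so 828 × 0.1465 = 121.3 mR/h.
Further attenuation needed: 121.3/2.70 = 44.93.
n = log₂(44.93) = 5.490 half-value layers.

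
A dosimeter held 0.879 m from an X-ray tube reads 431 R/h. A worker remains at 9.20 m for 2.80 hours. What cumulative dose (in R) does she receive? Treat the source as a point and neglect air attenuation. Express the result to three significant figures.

Intensity scales as (d₁/d₂)², so rate at 9.20 m:
431 × (0.879/9.20)² = 431 × 0.009129 = 3.935 R/h.
Dose = rate × time = 3.935 R/h × 2.800 h = 11.02 R.

11.0 R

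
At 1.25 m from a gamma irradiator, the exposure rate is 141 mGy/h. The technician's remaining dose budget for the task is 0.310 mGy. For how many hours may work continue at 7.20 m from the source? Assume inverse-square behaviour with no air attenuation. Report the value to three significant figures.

0.0729 h

By the inverse-square law, rate at 7.20 m:
141 × (1.25/7.20)² = 141 × 0.03014 = 4.250 mGy/h.
Stay time = 0.310 mGy ÷ 4.250 mGy/h = 0.07294 h.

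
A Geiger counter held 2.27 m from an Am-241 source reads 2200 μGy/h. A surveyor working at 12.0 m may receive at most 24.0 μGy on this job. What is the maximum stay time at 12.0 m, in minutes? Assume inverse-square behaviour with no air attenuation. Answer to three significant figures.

18.3 min

Using I₁d₁² = I₂d₂², rate at 12.0 m:
(2.27/12.0)² = 0.03578, so 2200 × 0.03578 = 78.72 μGy/h.
Stay time = 24.0 μGy ÷ 78.72 μGy/h = 0.3049 h = 18.29 min.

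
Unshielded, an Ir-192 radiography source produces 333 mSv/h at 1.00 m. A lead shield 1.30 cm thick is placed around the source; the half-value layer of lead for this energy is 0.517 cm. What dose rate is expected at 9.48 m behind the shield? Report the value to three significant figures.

Distance alone: 333 × (1.00/9.48)² = 333 × 0.01113 = 3.706 mSv/h.
Shield: 1.30/0.517 = 2.515 half-value layers → attenuation 2^(−2.515) = 0.1749.
Combined: 3.706 × 0.1749 = 0.6482 mSv/h.

0.648 mSv/h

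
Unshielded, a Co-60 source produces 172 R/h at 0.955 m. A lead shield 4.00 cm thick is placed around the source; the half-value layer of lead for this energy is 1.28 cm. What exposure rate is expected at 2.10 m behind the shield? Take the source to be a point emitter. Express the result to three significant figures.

4.08 R/h

Distance alone: (0.955/2.10)² = 0.2068, so 172 × 0.2068 = 35.57 R/h.
Shield: 4.00/1.28 = 3.125 half-value layers → attenuation 2^(−3.125) = 0.1146.
Combined: 35.57 × 0.1146 = 4.076 R/h.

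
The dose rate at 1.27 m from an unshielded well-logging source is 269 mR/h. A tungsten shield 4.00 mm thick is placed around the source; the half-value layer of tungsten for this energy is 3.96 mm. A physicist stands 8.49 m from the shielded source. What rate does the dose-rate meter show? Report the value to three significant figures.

2.99 mR/h

Distance alone: 269 × (1.27/8.49)² = 269 × 0.02238 = 6.020 mR/h.
Shield: 4.00/3.96 = 1.010 half-value layers → attenuation 2^(−1.010) = 0.4965.
Combined: 6.020 × 0.4965 = 2.989 mR/h.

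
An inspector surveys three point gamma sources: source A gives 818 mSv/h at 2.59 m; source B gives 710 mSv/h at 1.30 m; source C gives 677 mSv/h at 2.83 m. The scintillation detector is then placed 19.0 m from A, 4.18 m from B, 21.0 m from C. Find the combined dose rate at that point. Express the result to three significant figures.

96.2 mSv/h

Each source contributes Iᵢ·(dᵢ/rᵢ)²; contributions add.
A: 818 × (2.59/19.0)² = 15.20 mSv/h
B: 710 × (1.30/4.18)² = 68.67 mSv/h
C: 677 × (2.83/21.0)² = 12.29 mSv/h
Total = 15.20 + 68.67 + 12.29 = 96.16 mSv/h.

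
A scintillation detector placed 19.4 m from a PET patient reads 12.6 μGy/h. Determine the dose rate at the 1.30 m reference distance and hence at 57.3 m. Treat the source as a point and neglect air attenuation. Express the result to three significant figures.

2810 μGy/h; 1.44 μGy/h

Applying the 1/r² law,
At 1.30 m: 12.6 × (19.4/1.30)² = 12.6 × 222.7 = 2806 μGy/h
At 57.3 m: (1.30/57.3)² = 0.0005147, so 2806 × 0.0005147 = 1.444 μGy/h.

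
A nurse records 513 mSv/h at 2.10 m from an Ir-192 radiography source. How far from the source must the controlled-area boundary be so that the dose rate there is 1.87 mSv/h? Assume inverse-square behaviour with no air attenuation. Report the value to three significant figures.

Intensity scales as (d₁/d₂)², so d₂ = d₁·√(I₁/I₂).
I₁/I₂ = 513/1.87 = 274.3, so d₂ = 2.10 × √274.3 = 34.78 m.

34.8 m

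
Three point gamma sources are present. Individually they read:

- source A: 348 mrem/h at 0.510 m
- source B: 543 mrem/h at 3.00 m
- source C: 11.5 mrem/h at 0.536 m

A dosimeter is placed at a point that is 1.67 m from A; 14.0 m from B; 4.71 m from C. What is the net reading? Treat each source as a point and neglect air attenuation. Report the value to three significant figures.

57.5 mrem/h

Each source contributes Iᵢ·(dᵢ/rᵢ)²; contributions add.
A: 348 × (0.510/1.67)² = 32.46 mrem/h
B: 543 × (3.00/14.0)² = 24.93 mrem/h
C: 11.5 × (0.536/4.71)² = 0.1489 mrem/h
Total = 32.46 + 24.93 + 0.1489 = 57.54 mrem/h.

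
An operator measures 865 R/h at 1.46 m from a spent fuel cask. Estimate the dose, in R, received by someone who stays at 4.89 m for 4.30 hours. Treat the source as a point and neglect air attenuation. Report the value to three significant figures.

By the inverse-square law, rate at 4.89 m:
(1.46/4.89)² = 0.08914, so 865 × 0.08914 = 77.11 R/h.
Dose = rate × time = 77.11 R/h × 4.300 h = 331.6 R.

332 R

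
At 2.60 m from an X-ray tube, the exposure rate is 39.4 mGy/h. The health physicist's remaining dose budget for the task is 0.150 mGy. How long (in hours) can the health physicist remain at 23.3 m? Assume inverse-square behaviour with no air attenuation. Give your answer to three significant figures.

0.306 h

By the inverse-square law, rate at 23.3 m:
(2.60/23.3)² = 0.01245, so 39.4 × 0.01245 = 0.4905 mGy/h.
Stay time = 0.150 mGy ÷ 0.4905 mGy/h = 0.3058 h.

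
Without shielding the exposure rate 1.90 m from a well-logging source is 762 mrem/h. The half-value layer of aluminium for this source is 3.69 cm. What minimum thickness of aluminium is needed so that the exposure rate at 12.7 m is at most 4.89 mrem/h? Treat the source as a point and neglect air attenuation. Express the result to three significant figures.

6.65 cm

At 12.7 m, distance alone gives 762 × (1.90/12.7)² = 762 × 0.02238 = 17.05 mrem/h.
Further attenuation needed: 17.05/4.89 = 3.487.
n = log₂(3.487) = 1.802 half-value layers.
Thickness = 1.802 × 3.69 cm = 6.649 cm.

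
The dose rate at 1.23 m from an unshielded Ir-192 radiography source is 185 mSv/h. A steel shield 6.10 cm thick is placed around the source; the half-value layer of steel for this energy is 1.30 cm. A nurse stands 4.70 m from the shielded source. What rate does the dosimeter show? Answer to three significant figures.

0.490 mSv/h

Distance alone: (1.23/4.70)² = 0.06849, so 185 × 0.06849 = 12.67 mSv/h.
Shield: 6.10/1.30 = 4.692 half-value layers → attenuation 2^(−4.692) = 0.03869.
Combined: 12.67 × 0.03869 = 0.4902 mSv/h.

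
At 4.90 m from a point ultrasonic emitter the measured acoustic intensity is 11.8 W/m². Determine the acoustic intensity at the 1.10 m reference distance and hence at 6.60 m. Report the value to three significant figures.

By the inverse-square law,
At 1.10 m: 11.8 × (4.90/1.10)² = 11.8 × 19.84 = 234.1 W/m²
At 6.60 m: 234.1 × (1.10/6.60)² = 234.1 × 0.02778 = 6.503 W/m².

234 W/m²; 6.50 W/m²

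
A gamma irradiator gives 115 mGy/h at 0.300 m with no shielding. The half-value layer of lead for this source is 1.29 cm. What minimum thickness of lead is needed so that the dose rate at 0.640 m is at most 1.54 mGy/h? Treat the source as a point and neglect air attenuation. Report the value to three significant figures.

5.21 cm

At 0.640 m, distance alone gives 115 × (0.300/0.640)² = 115 × 0.2197 = 25.27 mGy/h.
Further attenuation needed: 25.27/1.54 = 16.41.
n = log₂(16.41) = 4.037 half-value layers.
Thickness = 4.037 × 1.29 cm = 5.208 cm.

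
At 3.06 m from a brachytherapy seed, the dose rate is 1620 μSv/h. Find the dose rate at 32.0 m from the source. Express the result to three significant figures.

Applying the 1/r² law, the rate at 32.0 m is
(3.06/32.0)² = 0.009144, so 1620 × 0.009144 = 14.81 μSv/h.

14.8 μSv/h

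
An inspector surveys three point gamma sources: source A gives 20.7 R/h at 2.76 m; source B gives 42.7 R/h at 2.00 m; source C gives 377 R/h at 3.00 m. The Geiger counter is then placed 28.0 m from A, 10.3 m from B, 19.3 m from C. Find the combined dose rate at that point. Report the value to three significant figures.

Each source contributes Iᵢ·(dᵢ/rᵢ)²; contributions add.
A: 20.7 × (2.76/28.0)² = 0.2011 R/h
B: 42.7 × (2.00/10.3)² = 1.610 R/h
C: 377 × (3.00/19.3)² = 9.109 R/h
Total = 0.2011 + 1.610 + 9.109 = 10.92 R/h.

10.9 R/h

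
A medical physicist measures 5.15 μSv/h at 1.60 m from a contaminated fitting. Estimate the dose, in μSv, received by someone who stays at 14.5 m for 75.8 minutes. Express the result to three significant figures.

Since intensity falls as 1/r², rate at 14.5 m:
5.15 × (1.60/14.5)² = 5.15 × 0.01218 = 0.06273 μSv/h.
Dose = rate × time = 0.06273 μSv/h × 1.263 h = 0.07923 μSv.

0.0792 μSv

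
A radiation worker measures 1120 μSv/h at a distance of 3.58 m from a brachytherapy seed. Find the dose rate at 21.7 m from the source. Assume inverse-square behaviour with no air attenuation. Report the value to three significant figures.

Using I₁d₁² = I₂d₂², the rate at 21.7 m is
1120 × (3.58/21.7)² = 1120 × 0.02722 = 30.49 μSv/h.

30.5 μSv/h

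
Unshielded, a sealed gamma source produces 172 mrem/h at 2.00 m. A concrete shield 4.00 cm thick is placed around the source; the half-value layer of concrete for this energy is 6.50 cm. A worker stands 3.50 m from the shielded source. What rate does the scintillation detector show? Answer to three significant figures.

Distance alone: 172 × (2.00/3.50)² = 172 × 0.3265 = 56.16 mrem/h.
Shield: 4.00/6.50 = 0.6154 half-value layers → attenuation 2^(−0.6154) = 0.6527.
Combined: 56.16 × 0.6527 = 36.66 mrem/h.

36.7 mrem/h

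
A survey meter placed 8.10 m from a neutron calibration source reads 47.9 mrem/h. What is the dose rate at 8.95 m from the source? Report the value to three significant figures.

Applying the 1/r² law, scaling from 8.10 m to 8.95 m:
47.9 × (8.10/8.95)² = 47.9 × 0.8191 = 39.23 mrem/h.

39.2 mrem/h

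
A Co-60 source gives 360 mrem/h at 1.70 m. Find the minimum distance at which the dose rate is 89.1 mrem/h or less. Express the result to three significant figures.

3.42 m

Since intensity falls as 1/r², d₂ = d₁·√(I₁/I₂).
I₁/I₂ = 360/89.1 = 4.040, so d₂ = 1.70 × √4.040 = 3.417 m.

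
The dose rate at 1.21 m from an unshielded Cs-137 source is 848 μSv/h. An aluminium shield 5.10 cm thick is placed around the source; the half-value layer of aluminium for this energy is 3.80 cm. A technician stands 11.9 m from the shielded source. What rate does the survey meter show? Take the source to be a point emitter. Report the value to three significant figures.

Distance alone: (1.21/11.9)² = 0.01034, so 848 × 0.01034 = 8.768 μSv/h.
Shield: 5.10/3.80 = 1.342 half-value layers → attenuation 2^(−1.342) = 0.3945.
Combined: 8.768 × 0.3945 = 3.459 μSv/h.

3.46 μSv/h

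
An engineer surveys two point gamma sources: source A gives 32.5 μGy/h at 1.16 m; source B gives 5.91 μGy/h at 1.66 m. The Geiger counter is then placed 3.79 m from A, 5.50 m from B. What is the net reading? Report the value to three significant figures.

3.58 μGy/h

Each source contributes Iᵢ·(dᵢ/rᵢ)²; contributions add.
A: 32.5 × (1.16/3.79)² = 3.045 μGy/h
B: 5.91 × (1.66/5.50)² = 0.5384 μGy/h
Total = 3.045 + 0.5384 = 3.583 μGy/h.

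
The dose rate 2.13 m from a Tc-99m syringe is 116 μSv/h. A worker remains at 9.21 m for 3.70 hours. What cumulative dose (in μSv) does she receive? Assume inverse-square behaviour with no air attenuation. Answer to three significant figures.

Using I₁d₁² = I₂d₂², rate at 9.21 m:
(2.13/9.21)² = 0.05349, so 116 × 0.05349 = 6.205 μSv/h.
Dose = rate × time = 6.205 μSv/h × 3.700 h = 22.96 μSv.

23.0 μSv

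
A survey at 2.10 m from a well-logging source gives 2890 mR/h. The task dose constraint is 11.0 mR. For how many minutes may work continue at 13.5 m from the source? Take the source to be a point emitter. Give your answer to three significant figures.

9.44 min

Since intensity falls as 1/r², rate at 13.5 m:
(2.10/13.5)² = 0.02420, so 2890 × 0.02420 = 69.94 mR/h.
Stay time = 11.0 mR ÷ 69.94 mR/h = 0.1573 h = 9.438 min.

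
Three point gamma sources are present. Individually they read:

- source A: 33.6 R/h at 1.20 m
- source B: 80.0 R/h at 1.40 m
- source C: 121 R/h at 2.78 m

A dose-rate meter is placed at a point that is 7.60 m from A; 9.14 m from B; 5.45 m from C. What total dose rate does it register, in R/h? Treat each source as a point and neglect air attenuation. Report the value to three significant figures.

Each source contributes Iᵢ·(dᵢ/rᵢ)²; contributions add.
A: 33.6 × (1.20/7.60)² = 0.8377 R/h
B: 80.0 × (1.40/9.14)² = 1.877 R/h
C: 121 × (2.78/5.45)² = 31.48 R/h
Total = 0.8377 + 1.877 + 31.48 = 34.19 R/h.

34.2 R/h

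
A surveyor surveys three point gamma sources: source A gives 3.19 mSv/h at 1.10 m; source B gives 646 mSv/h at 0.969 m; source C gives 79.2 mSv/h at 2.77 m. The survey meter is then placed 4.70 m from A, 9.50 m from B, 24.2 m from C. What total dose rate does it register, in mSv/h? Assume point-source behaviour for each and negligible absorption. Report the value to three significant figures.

7.93 mSv/h

Each source contributes Iᵢ·(dᵢ/rᵢ)²; contributions add.
A: 3.19 × (1.10/4.70)² = 0.1747 mSv/h
B: 646 × (0.969/9.50)² = 6.721 mSv/h
C: 79.2 × (2.77/24.2)² = 1.038 mSv/h
Total = 0.1747 + 6.721 + 1.038 = 7.934 mSv/h.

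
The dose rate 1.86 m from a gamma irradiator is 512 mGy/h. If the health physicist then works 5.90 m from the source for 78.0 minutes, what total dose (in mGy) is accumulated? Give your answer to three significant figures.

66.2 mGy

By the inverse-square law, rate at 5.90 m:
(1.86/5.90)² = 0.09939, so 512 × 0.09939 = 50.89 mGy/h.
Dose = rate × time = 50.89 mGy/h × 1.300 h = 66.16 mGy.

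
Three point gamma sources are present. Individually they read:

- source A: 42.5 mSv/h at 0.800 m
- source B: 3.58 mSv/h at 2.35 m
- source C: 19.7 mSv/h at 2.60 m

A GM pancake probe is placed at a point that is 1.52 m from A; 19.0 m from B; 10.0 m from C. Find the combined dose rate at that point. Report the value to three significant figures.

By superposition, sum each source's inverse-square contribution:
A: 42.5 × (0.800/1.52)² = 11.77 mSv/h
B: 3.58 × (2.35/19.0)² = 0.05477 mSv/h
C: 19.7 × (2.60/10.0)² = 1.332 mSv/h
Total = 11.77 + 0.05477 + 1.332 = 13.16 mSv/h.

13.2 mSv/h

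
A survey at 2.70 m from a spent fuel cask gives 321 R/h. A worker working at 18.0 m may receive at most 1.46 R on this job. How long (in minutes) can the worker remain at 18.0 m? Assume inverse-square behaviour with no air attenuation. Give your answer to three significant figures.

12.1 min

Intensity scales as (d₁/d₂)², so rate at 18.0 m:
(2.70/18.0)² = 0.02250, so 321 × 0.02250 = 7.223 R/h.
Stay time = 1.46 R ÷ 7.223 R/h = 0.2021 h = 12.13 min.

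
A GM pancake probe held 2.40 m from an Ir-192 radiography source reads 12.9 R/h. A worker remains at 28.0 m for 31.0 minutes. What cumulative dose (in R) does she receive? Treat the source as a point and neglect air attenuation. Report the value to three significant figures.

0.0490 R

Intensity scales as (d₁/d₂)², so rate at 28.0 m:
(2.40/28.0)² = 0.007347, so 12.9 × 0.007347 = 0.09478 R/h.
Dose = rate × time = 0.09478 R/h × 0.5167 h = 0.04897 R.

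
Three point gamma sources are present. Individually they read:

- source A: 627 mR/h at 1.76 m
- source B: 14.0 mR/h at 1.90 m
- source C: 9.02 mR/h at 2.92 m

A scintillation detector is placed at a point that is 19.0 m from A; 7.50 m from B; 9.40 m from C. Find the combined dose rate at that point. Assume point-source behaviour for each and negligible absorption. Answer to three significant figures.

7.15 mR/h

Each source contributes Iᵢ·(dᵢ/rᵢ)²; contributions add.
A: 627 × (1.76/19.0)² = 5.380 mR/h
B: 14.0 × (1.90/7.50)² = 0.8985 mR/h
C: 9.02 × (2.92/9.40)² = 0.8704 mR/h
Total = 5.380 + 0.8985 + 0.8704 = 7.149 mR/h.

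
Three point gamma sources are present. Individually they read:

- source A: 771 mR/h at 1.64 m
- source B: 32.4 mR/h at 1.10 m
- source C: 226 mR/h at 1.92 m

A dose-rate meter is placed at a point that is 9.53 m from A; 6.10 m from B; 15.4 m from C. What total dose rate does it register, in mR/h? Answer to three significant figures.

By superposition, sum each source's inverse-square contribution:
A: 771 × (1.64/9.53)² = 22.83 mR/h
B: 32.4 × (1.10/6.10)² = 1.054 mR/h
C: 226 × (1.92/15.4)² = 3.513 mR/h
Total = 22.83 + 1.054 + 3.513 = 27.40 mR/h.

27.4 mR/h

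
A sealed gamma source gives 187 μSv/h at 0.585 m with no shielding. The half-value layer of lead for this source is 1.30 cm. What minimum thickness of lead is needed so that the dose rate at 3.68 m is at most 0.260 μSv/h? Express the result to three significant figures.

5.44 cm

At 3.68 m, distance alone gives (0.585/3.68)² = 0.02527, so 187 × 0.02527 = 4.725 μSv/h.
Further attenuation needed: 4.725/0.260 = 18.17.
n = log₂(18.17) = 4.183 half-value layers.
Thickness = 4.183 × 1.30 cm = 5.438 cm.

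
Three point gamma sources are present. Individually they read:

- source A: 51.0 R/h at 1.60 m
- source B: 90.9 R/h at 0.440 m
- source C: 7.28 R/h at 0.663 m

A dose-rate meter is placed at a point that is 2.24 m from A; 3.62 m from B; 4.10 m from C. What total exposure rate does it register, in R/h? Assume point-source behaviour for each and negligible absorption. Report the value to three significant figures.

By superposition, sum each source's inverse-square contribution:
A: 51.0 × (1.60/2.24)² = 26.02 R/h
B: 90.9 × (0.440/3.62)² = 1.343 R/h
C: 7.28 × (0.663/4.10)² = 0.1904 R/h
Total = 26.02 + 1.343 + 0.1904 = 27.55 R/h.

27.6 R/h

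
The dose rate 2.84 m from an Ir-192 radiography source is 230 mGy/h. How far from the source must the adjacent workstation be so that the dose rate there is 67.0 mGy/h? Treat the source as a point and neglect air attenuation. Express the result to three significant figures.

Intensity scales as (d₁/d₂)², so d₂ = d₁·√(I₁/I₂).
I₁/I₂ = 230/67.0 = 3.433, so d₂ = 2.84 × √3.433 = 5.262 m.

5.26 m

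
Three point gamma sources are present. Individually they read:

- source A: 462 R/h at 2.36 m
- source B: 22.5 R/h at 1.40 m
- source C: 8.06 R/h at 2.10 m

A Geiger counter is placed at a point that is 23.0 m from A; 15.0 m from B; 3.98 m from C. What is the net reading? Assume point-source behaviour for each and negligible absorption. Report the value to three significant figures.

7.30 R/h

By superposition, sum each source's inverse-square contribution:
A: 462 × (2.36/23.0)² = 4.864 R/h
B: 22.5 × (1.40/15.0)² = 0.1960 R/h
C: 8.06 × (2.10/3.98)² = 2.244 R/h
Total = 4.864 + 0.1960 + 2.244 = 7.304 R/h.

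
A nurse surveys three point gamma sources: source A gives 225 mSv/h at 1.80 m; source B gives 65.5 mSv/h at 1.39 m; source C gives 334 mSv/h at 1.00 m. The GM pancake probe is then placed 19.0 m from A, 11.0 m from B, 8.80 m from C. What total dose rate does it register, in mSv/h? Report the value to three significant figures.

7.38 mSv/h

By superposition, sum each source's inverse-square contribution:
A: 225 × (1.80/19.0)² = 2.019 mSv/h
B: 65.5 × (1.39/11.0)² = 1.046 mSv/h
C: 334 × (1.00/8.80)² = 4.313 mSv/h
Total = 2.019 + 1.046 + 4.313 = 7.378 mSv/h.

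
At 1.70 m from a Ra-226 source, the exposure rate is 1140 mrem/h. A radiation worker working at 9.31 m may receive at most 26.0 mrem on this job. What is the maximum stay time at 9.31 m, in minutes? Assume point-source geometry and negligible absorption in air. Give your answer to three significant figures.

41.0 min

By the inverse-square law, rate at 9.31 m:
(1.70/9.31)² = 0.03334, so 1140 × 0.03334 = 38.01 mrem/h.
Stay time = 26.0 mrem ÷ 38.01 mrem/h = 0.6840 h = 41.04 min.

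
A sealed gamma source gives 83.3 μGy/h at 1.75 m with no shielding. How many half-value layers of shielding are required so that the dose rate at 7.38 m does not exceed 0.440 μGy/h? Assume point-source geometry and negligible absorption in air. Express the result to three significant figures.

At 7.38 m, distance alone gives 83.3 × (1.75/7.38)² = 83.3 × 0.05623 = 4.684 μGy/h.
Further attenuation needed: 4.684/0.440 = 10.65.
n = log₂(10.65) = 3.413 half-value layers.

3.41 half-value layers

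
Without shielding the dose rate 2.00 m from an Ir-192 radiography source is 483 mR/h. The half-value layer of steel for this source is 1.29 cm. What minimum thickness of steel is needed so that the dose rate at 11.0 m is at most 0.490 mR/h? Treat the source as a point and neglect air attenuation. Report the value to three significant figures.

At 11.0 m, distance alone gives (2.00/11.0)² = 0.03306, so 483 × 0.03306 = 15.97 mR/h.
Further attenuation needed: 15.97/0.490 = 32.59.
n = log₂(32.59) = 5.026 half-value layers.
Thickness = 5.026 × 1.29 cm = 6.484 cm.

6.48 cm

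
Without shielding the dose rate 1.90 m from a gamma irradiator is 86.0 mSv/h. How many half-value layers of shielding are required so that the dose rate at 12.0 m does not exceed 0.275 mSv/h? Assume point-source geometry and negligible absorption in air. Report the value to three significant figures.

2.97 half-value layers

At 12.0 m, distance alone gives 86.0 × (1.90/12.0)² = 86.0 × 0.02507 = 2.156 mSv/h.
Further attenuation needed: 2.156/0.275 = 7.840.
n = log₂(7.840) = 2.971 half-value layers.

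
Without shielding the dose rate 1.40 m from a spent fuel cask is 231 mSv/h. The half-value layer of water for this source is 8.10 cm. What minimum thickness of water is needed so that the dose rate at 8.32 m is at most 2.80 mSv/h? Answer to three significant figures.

At 8.32 m, distance alone gives (1.40/8.32)² = 0.02831, so 231 × 0.02831 = 6.540 mSv/h.
Further attenuation needed: 6.540/2.80 = 2.336.
n = log₂(2.336) = 1.224 half-value layers.
Thickness = 1.224 × 8.10 cm = 9.914 cm.

9.91 cm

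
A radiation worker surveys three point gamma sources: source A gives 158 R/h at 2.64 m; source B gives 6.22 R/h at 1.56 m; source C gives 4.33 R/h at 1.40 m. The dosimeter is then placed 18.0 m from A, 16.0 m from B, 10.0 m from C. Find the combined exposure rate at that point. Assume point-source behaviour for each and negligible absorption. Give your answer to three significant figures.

Each source contributes Iᵢ·(dᵢ/rᵢ)²; contributions add.
A: 158 × (2.64/18.0)² = 3.399 R/h
B: 6.22 × (1.56/16.0)² = 0.05913 R/h
C: 4.33 × (1.40/10.0)² = 0.08487 R/h
Total = 3.399 + 0.05913 + 0.08487 = 3.543 R/h.

3.54 R/h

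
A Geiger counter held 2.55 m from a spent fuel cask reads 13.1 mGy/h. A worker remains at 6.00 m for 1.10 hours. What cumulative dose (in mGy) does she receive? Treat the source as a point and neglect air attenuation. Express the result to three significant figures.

By the inverse-square law, rate at 6.00 m:
(2.55/6.00)² = 0.1806, so 13.1 × 0.1806 = 2.366 mGy/h.
Dose = rate × time = 2.366 mGy/h × 1.100 h = 2.603 mGy.

2.60 mGy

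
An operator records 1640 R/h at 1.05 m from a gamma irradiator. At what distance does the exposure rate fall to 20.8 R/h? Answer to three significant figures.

9.32 m

Intensity scales as (d₁/d₂)², so d₂ = d₁·√(I₁/I₂).
I₁/I₂ = 1640/20.8 = 78.85, so d₂ = 1.05 × √78.85 = 9.324 m.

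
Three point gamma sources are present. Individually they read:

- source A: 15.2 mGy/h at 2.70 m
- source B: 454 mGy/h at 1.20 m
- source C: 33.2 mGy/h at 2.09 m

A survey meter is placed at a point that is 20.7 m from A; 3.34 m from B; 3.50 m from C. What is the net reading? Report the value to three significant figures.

70.7 mGy/h

Each source contributes Iᵢ·(dᵢ/rᵢ)²; contributions add.
A: 15.2 × (2.70/20.7)² = 0.2586 mGy/h
B: 454 × (1.20/3.34)² = 58.60 mGy/h
C: 33.2 × (2.09/3.50)² = 11.84 mGy/h
Total = 0.2586 + 58.60 + 11.84 = 70.70 mGy/h.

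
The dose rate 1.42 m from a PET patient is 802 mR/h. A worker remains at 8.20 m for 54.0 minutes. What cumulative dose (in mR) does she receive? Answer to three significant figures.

21.6 mR

By the inverse-square law, rate at 8.20 m:
802 × (1.42/8.20)² = 802 × 0.02999 = 24.05 mR/h.
Dose = rate × time = 24.05 mR/h × 0.9000 h = 21.64 mR.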